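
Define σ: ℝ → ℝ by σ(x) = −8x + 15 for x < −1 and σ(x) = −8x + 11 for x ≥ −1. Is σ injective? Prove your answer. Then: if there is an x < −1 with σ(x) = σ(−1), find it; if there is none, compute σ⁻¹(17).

-3/4

Both pieces are strictly decreasing (slopes −8 and −8), so each is injective on its own interval.
The left piece maps (−∞, −1) onto (23, ∞); the right piece maps [−1, ∞) onto (−∞, 19].
These images are disjoint, so no value is attained by both pieces. Therefore σ is injective.
Because the two images are disjoint, no x < −1 has σ(x) = σ(−1), so we compute σ⁻¹(17): 17 lies in (−∞, 19], so solve −8x + 11 = 17: x = (17 − 11)/(−8) = −3/4.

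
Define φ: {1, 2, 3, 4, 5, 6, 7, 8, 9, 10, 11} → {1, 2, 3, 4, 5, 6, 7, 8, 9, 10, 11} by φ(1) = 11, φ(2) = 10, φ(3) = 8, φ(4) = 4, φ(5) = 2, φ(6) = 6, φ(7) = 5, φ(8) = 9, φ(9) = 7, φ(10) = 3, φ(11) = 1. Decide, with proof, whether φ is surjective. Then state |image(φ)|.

Every element of the codomain has a preimage: 1 = φ(11), 2 = φ(5), 3 = φ(10), 4 = φ(4), 5 = φ(7), 6 = φ(6), 7 = φ(9), 8 = φ(3), 9 = φ(8), 10 = φ(2), 11 = φ(1).
Hence φ is surjective.
The image of φ is {1, 2, 3, 4, 5, 6, 7, 8, 9, 10, 11}, which has 11 elements.

11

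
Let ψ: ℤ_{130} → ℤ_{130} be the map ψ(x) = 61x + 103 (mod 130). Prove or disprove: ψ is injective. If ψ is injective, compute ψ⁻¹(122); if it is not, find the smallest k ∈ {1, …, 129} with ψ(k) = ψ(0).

If ψ(s) = ψ(t), then 61s ≡ 61t (mod 130). Because gcd(61, 130) = 1, we may cancel 61 to get s ≡ t (mod 130).
Therefore ψ is injective.
We now compute 61⁻¹ mod 130 explicitly. Euclid's algorithm: 130 = 2·61 + 8, 61 = 7·8 + 5, 8 = 1·5 + 3, 5 = 1·3 + 2, 3 = 1·2 + 1; back-substituting gives 1 = 81·61 − 38·130, so 61⁻¹ ≡ 81 (mod 130).
Since ψ is injective, we find ψ⁻¹(122): we need 61x ≡ 122 − 103 ≡ 19 (mod 130). Using 61⁻¹ = 81: x ≡ 81·19 = 1539 = 11·130 + 109, so x = 109.
Check: ψ(109) = 61·109 + 103 = 6752 = 51·130 + 122 ≡ 122 (mod 130).

109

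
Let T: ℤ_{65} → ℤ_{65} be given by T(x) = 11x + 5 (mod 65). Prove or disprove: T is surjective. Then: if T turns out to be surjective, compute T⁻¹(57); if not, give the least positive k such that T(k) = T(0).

52

Since gcd(11, 65) = 1, 11 is invertible modulo 65. Euclid's algorithm: 65 = 5·11 + 10, 11 = 1·10 + 1; back-substituting gives 1 = 6·11 − 1·65, so 11⁻¹ ≡ 6 (mod 65).
For any y ∈ ℤ_{65}, x = 6(y − 5) mod 65 satisfies T(x) = 11·6(y − 5) + 5 ≡ y (since 11·6 ≡ 1 mod 65). So every y has a preimage.
Hence T is surjective.
Since T is surjective, we find T⁻¹(57): we need 11x ≡ 57 − 5 ≡ 52 (mod 65). Using 11⁻¹ = 6: x ≡ 6·52 = 312 = 4·65 + 52, so x = 52.
Check: T(52) = 11·52 + 5 = 577 = 8·65 + 57 ≡ 57 (mod 65).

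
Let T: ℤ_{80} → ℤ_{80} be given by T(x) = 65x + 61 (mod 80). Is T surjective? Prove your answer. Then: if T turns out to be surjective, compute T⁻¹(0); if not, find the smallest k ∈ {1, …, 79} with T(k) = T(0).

Since gcd(65, 80) = 5, we have 65x ≡ 0 (mod 5) for all x, so T(x) ≡ 1 (mod 5).
But 0 ≢ 1 (mod 5), so 0 ∈ ℤ_{80} has no preimage. So T is not surjective.
Since T is not surjective, we find the least positive k with T(k) = T(0): this means 65k ≡ 0 (mod 80), i.e. 80 ∣ 65k. Since gcd(65, 80) = 5, dividing through by 5 this holds exactly when 16 ∣ 13k, and as gcd(13, 16) = 1, exactly when 16 ∣ k.
The smallest positive such k is 16.

16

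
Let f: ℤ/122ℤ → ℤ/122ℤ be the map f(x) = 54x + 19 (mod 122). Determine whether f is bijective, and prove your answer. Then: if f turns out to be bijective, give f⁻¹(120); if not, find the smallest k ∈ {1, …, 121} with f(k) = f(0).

By definition, injectivity means: for all s, t in the domain, f(s) = f(t) implies s = t.
We have gcd(54, 122) = 2 > 1. Taking s = 0 and t = 61: f(0) = 19 and f(61) = 54·61 + 19 = 3313 ≡ 19 (mod 122).
So f(0) = f(61) while 0 ≠ 61, so f is not injective, hence not bijective.
Since f is not bijective, we find the least positive k with f(k) = f(0): this means 54k ≡ 0 (mod 122), i.e. 122 ∣ 54k. Since gcd(54, 122) = 2, dividing through by 2 this holds exactly when 61 ∣ 27k, and as gcd(27, 61) = 1, exactly when 61 ∣ k.
The smallest positive such k is 61.

61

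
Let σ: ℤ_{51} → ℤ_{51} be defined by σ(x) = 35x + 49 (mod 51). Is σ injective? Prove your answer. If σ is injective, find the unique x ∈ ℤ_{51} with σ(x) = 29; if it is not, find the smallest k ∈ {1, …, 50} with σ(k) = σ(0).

If σ(a) = σ(b), then 35a ≡ 35b (mod 51). Because gcd(35, 51) = 1, we may cancel 35 to get a ≡ b (mod 51).
Hence σ is injective.
We now compute 35⁻¹ mod 51 explicitly. Euclid's algorithm: 51 = 1·35 + 16, 35 = 2·16 + 3, 16 = 5·3 + 1; back-substituting gives 1 = 35·35 − 24·51, so 35⁻¹ ≡ 35 (mod 51).
Since σ is injective, we find σ⁻¹(29): we need 35x ≡ 29 − 49 ≡ 31 (mod 51). Using 35⁻¹ = 35: x ≡ 35·31 = 1085 = 21·51 + 14, so x = 14.
Check: σ(14) = 35·14 + 49 = 539 = 10·51 + 29 ≡ 29 (mod 51).

14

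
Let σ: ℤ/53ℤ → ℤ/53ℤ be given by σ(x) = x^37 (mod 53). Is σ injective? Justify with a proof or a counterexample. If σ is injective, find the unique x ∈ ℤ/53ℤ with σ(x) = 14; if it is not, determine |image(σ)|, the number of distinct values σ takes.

Since 53 is prime, the nonzero elements of ℤ/53ℤ form a cyclic group of order 52.
As gcd(37, 52) = 1, raising to the 37th power is a bijection on this group: if a^37 ≡ b^37 then (ab^{−1})^37 = 1, and the only element of order dividing gcd(37, 52) = 1 is 1, so a = b.
With σ(0) = 0 this makes σ injective on all of ℤ/53ℤ, hence bijective (finite equal-size domain and codomain). In particular σ is injective.
Since σ is injective, we find the preimage of 14. The inverse of x ↦ x^37 on (ℤ/53ℤ)^× is x ↦ x^45, because 37·45 = 1665 = 32·52 + 1 ≡ 1 (mod 52) and x^{52} = 1 for x ≠ 0 (Fermat). So σ⁻¹(14) = 14^45 mod 53.
Repeated squaring mod 53: 14^1 ≡ 14, 14^2 ≡ 14² = 196 ≡ 37, 14^4 ≡ 37² = 1369 ≡ 44, 14^8 ≡ 44² = 1936 ≡ 28, 14^16 ≡ 28² = 784 ≡ 42, 14^32 ≡ 42² = 1764 ≡ 15. Since 45 = 32 + 8 + 4 + 1, 14^45 ≡ 15·28·44·14: 15·28 = 420 ≡ 49, then 49·44 = 2156 ≡ 36, then 36·14 = 504 ≡ 27. So 14^45 ≡ 27 (mod 53).
Hence σ⁻¹(14) = 27.

27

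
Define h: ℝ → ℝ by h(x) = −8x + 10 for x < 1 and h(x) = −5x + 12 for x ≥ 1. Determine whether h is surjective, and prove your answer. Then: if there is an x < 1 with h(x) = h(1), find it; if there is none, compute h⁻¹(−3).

3/8

Both pieces are strictly decreasing (slopes −8 and −5), so each is injective on its own interval.
The left piece maps (−∞, 1) onto (2, ∞); the right piece maps [1, ∞) onto (−∞, 7].
The union (2, ∞) ∪ (−∞, 7] covers ℝ, so h is surjective.
For the follow-up: the images overlap, so an x < 1 with h(x) = h(1) exists. h(1) = 7; solving −8x + 10 = 7 for x < 1 gives x = (7 − 10)/(−8) = 3/8.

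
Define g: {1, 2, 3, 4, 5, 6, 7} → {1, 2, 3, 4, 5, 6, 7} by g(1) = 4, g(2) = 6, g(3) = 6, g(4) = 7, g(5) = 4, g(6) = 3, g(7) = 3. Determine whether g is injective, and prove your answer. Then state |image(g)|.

g(2) = 6 = g(3) with 2 ≠ 3, so g is not injective.
The image of g is {3, 4, 6, 7}, which has 4 elements.

4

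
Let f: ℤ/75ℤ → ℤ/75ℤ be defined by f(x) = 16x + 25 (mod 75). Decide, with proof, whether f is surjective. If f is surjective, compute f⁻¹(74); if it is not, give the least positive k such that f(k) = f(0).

Since gcd(16, 75) = 1, 16 is invertible modulo 75. Euclid's algorithm: 75 = 4·16 + 11, 16 = 1·11 + 5, 11 = 2·5 + 1; back-substituting gives 1 = 61·16 − 13·75, so 16⁻¹ ≡ 61 (mod 75).
For any y ∈ ℤ/75ℤ, x = 61(y − 25) mod 75 satisfies f(x) = 16·61(y − 25) + 25 ≡ y (since 16·61 ≡ 1 mod 75). So every y has a preimage.
Thus f is surjective.
Since f is surjective, we find f⁻¹(74): we need 16x ≡ 74 − 25 ≡ 49 (mod 75). Using 16⁻¹ = 61: x ≡ 61·49 = 2989 = 39·75 + 64, so x = 64.
Check: f(64) = 16·64 + 25 = 1049 = 13·75 + 74 ≡ 74 (mod 75).

64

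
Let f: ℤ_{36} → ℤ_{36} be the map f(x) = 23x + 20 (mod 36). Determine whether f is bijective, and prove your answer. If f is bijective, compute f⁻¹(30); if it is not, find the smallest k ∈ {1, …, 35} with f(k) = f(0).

2

Recall that f is injective if f(a) = f(b) implies a = b.
If f(a) = f(b), then 23a ≡ 23b (mod 36). Because gcd(23, 36) = 1, we may cancel 23 to get a ≡ b (mod 36).
We now compute 23⁻¹ mod 36 explicitly. Euclid's algorithm: 36 = 1·23 + 13, 23 = 1·13 + 10, 13 = 1·10 + 3, 10 = 3·3 + 1; back-substituting gives 1 = 11·23 − 7·36, so 23⁻¹ ≡ 11 (mod 36).
Then y ↦ 11(y − 20) is a two-sided inverse to f, so every y ∈ ℤ_{36} has a preimage.
Therefore f is bijective.
Since f is bijective, we compute f⁻¹(30): solve 23x + 20 ≡ 30 (mod 36), i.e. 23x ≡ 10 (mod 36).
Multiplying by 23⁻¹ = 11 gives x ≡ 11·10 = 110 = 3·36 + 2 ≡ 2 (mod 36).
Check: f(2) = 23·2 + 20 = 66 = 1·36 + 30 ≡ 30 (mod 36).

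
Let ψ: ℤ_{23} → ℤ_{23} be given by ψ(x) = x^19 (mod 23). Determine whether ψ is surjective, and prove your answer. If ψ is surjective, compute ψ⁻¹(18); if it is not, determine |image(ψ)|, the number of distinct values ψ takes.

Since 23 is prime, the nonzero elements of ℤ_{23} form a cyclic group of order 22.
As gcd(19, 22) = 1, raising to the 19th power is a bijection on this group: if a^19 ≡ b^19 then (ab^{−1})^19 = 1, and the only element of order dividing gcd(19, 22) = 1 is 1, so a = b.
With ψ(0) = 0 this makes ψ injective on all of ℤ_{23}, hence bijective (finite equal-size domain and codomain). In particular ψ is surjective.
Since ψ is surjective, we find the preimage of 18. The inverse of x ↦ x^19 on (ℤ_{23})^× is x ↦ x^7, because 19·7 = 133 = 6·22 + 1 ≡ 1 (mod 22) and x^{22} = 1 for x ≠ 0 (Fermat). So ψ⁻¹(18) = 18^7 mod 23.
Repeated squaring mod 23: 18^1 ≡ 18, 18^2 ≡ 18² = 324 ≡ 2, 18^4 ≡ 2² = 4. Since 7 = 4 + 2 + 1, 18^7 ≡ 4·2·18: 4·2 = 8, then 8·18 = 144 ≡ 6. So 18^7 ≡ 6 (mod 23).
Hence ψ⁻¹(18) = 6.

6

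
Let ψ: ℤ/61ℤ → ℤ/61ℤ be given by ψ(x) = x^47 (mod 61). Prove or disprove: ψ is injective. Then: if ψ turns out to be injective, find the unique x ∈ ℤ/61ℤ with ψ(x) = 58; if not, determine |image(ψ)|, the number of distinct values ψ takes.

Since 61 is prime, the nonzero elements of ℤ/61ℤ form a cyclic group of order 60.
As gcd(47, 60) = 1, raising to the 47th power is a bijection on this group: if x_1^47 ≡ x_2^47 then (x_1x_2^{−1})^47 = 1, and the only element of order dividing gcd(47, 60) = 1 is 1, so x_1 = x_2.
With ψ(0) = 0 this makes ψ injective on all of ℤ/61ℤ, hence bijective (finite equal-size domain and codomain). In particular ψ is injective.
Since ψ is injective, we find the preimage of 58. The inverse of x ↦ x^47 on (ℤ/61ℤ)^× is x ↦ x^23, because 47·23 = 1081 = 18·60 + 1 ≡ 1 (mod 60) and x^{60} = 1 for x ≠ 0 (Fermat). So ψ⁻¹(58) = 58^23 mod 61.
Repeated squaring mod 61: 58^1 ≡ 58, 58^2 ≡ 58² = 3364 ≡ 9, 58^4 ≡ 9² = 81 ≡ 20, 58^8 ≡ 20² = 400 ≡ 34, 58^16 ≡ 34² = 1156 ≡ 58. Since 23 = 16 + 4 + 2 + 1, 58^23 ≡ 58·20·9·58: 58·20 = 1160 ≡ 1, then 1·9 = 9, then 9·58 = 522 ≡ 34. So 58^23 ≡ 34 (mod 61).
Hence ψ⁻¹(58) = 34.

34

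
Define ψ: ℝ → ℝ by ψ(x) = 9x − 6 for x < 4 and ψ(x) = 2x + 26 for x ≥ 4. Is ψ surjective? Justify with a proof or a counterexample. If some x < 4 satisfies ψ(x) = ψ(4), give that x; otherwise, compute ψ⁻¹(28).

34/9

Both pieces are strictly increasing (slopes 9 and 2), so each is injective on its own interval.
The left piece maps (−∞, 4) onto (−∞, 30); the right piece maps [4, ∞) onto [34, ∞).
The union (−∞, 30) ∪ [34, ∞) omits the interval between 30 and 34; in particular 30 has no preimage. So ψ is not surjective.
Because the two images are disjoint, no x < 4 has ψ(x) = ψ(4), so we compute ψ⁻¹(28): 28 lies in (−∞, 30), so solve 9x − 6 = 28: x = (28 + 6)/9 = 34/9.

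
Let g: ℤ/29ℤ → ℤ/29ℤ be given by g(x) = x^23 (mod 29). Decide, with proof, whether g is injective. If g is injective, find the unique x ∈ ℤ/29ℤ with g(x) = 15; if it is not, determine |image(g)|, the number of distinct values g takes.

21

Since 29 is prime, the nonzero elements of ℤ/29ℤ form a cyclic group of order 28.
As gcd(23, 28) = 1, raising to the 23rd power is a bijection on this group: if s^23 ≡ t^23 then (st^{−1})^23 = 1, and the only element of order dividing gcd(23, 28) = 1 is 1, so s = t.
With g(0) = 0 this makes g injective on all of ℤ/29ℤ, hence bijective (finite equal-size domain and codomain). In particular g is injective.
Since g is injective, we find the preimage of 15. The inverse of x ↦ x^23 on (ℤ/29ℤ)^× is x ↦ x^11, because 23·11 = 253 = 9·28 + 1 ≡ 1 (mod 28) and x^{28} = 1 for x ≠ 0 (Fermat). So g⁻¹(15) = 15^11 mod 29.
Repeated squaring mod 29: 15^1 ≡ 15, 15^2 ≡ 15² = 225 ≡ 22, 15^4 ≡ 22² = 484 ≡ 20, 15^8 ≡ 20² = 400 ≡ 23. Since 11 = 8 + 2 + 1, 15^11 ≡ 23·22·15: 23·22 = 506 ≡ 13, then 13·15 = 195 ≡ 21. So 15^11 ≡ 21 (mod 29).
Hence g⁻¹(15) = 21.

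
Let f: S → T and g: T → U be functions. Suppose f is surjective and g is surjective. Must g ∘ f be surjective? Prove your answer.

surjective

Let c ∈ U. Since g is surjective, there is b ∈ T with g(b) = c. Since f is surjective, there is a ∈ S with f(a) = b.
Then (g ∘ f)(a) = g(b) = c. So g ∘ f is surjective.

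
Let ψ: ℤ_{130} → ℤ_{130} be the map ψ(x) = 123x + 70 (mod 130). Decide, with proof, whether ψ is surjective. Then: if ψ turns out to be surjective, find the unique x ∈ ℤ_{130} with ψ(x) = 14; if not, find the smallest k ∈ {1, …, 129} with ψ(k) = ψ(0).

Since gcd(123, 130) = 1, 123 is invertible modulo 130. Euclid's algorithm: 130 = 1·123 + 7, 123 = 17·7 + 4, 7 = 1·4 + 3, 4 = 1·3 + 1; back-substituting gives 1 = 37·123 − 35·130, so 123⁻¹ ≡ 37 (mod 130).
Then y ↦ 37(y − 70) is a two-sided inverse to ψ, so every y ∈ ℤ_{130} has a preimage.
So ψ is surjective.
Since ψ is surjective, we compute ψ⁻¹(14): solve 123x + 70 ≡ 14 (mod 130), i.e. 123x ≡ 74 (mod 130).
Multiplying by 123⁻¹ = 37 gives x ≡ 37·74 = 2738 = 21·130 + 8 ≡ 8 (mod 130).
Check: ψ(8) = 123·8 + 70 = 1054 = 8·130 + 14 ≡ 14 (mod 130).

8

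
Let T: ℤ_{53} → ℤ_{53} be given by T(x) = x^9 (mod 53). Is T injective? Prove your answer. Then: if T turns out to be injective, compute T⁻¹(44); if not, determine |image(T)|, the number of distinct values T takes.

13

Since 53 is prime, the nonzero elements of ℤ_{53} form a cyclic group of order 52.
As gcd(9, 52) = 1, raising to the 9th power is a bijection on this group: if a^9 ≡ b^9 then (ab^{−1})^9 = 1, and the only element of order dividing gcd(9, 52) = 1 is 1, so a = b.
With T(0) = 0 this makes T injective on all of ℤ_{53}, hence bijective (finite equal-size domain and codomain). In particular T is injective.
Since T is injective, we find the preimage of 44. The inverse of x ↦ x^9 on (ℤ_{53})^× is x ↦ x^29, because 9·29 = 261 = 5·52 + 1 ≡ 1 (mod 52) and x^{52} = 1 for x ≠ 0 (Fermat). So T⁻¹(44) = 44^29 mod 53.
Repeated squaring mod 53: 44^1 ≡ 44, 44^2 ≡ 44² = 1936 ≡ 28, 44^4 ≡ 28² = 784 ≡ 42, 44^8 ≡ 42² = 1764 ≡ 15, 44^16 ≡ 15² = 225 ≡ 13. Since 29 = 16 + 8 + 4 + 1, 44^29 ≡ 13·15·42·44: 13·15 = 195 ≡ 36, then 36·42 = 1512 ≡ 28, then 28·44 = 1232 ≡ 13. So 44^29 ≡ 13 (mod 53).
Hence T⁻¹(44) = 13.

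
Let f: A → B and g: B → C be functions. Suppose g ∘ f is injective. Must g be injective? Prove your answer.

No. Take A = {0, 1}, B = {0, 1, 2, 3, 4}, C = {0, 1, 2, 3, 4}, f(a) = a for each a ∈ A, and g(b) = 3 if b ∈ {3, 4} else g(b) = b.
Then g ∘ f = f is injective (A ⊂ B and f is the inclusion), but g(3) = g(4) = 3 with 3 ≠ 4, so g is not injective.

not injective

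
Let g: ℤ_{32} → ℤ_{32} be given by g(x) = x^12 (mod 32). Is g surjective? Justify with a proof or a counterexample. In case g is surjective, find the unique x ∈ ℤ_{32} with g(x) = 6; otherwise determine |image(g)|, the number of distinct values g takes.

3

g(0) = 0^12 = 0.
g(2): Repeated squaring mod 32: 2^1 ≡ 2, 2^2 ≡ 2² = 4, 2^4 ≡ 4² = 16, 2^8 ≡ 16² = 256 ≡ 0. Since 12 = 8 + 4, 2^12 ≡ 0·16: 0·16 = 0. So 2^12 ≡ 0 (mod 32).
So g(0) = g(2) = 0 while 0 ≠ 2, hence g is not injective.
A non-injective map from the 32-element set ℤ_{32} to itself takes at most 31 distinct values, so it cannot be surjective. So g is not surjective.
Since g is not surjective, we determine |image(g)|. Computing x^12 mod 32 for each x (by repeated squaring, reducing mod 32 at every step), the values g(0), g(1), …, g(31) are: 0, 1, 0, 17, 0, 17, 0, 1, 0, 1, 0, 17, 0, 17, 0, 1, 0, 1, 0, 17, 0, 17, 0, 1, 0, 1, 0, 17, 0, 17, 0, 1.
The distinct values are {0, 1, 17}; there are 3 of them.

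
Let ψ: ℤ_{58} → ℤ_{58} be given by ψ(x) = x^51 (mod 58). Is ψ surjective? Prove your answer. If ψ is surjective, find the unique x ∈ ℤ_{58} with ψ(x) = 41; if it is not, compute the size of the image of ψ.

Computing x^51 mod 58 for each x (by repeated squaring, reducing mod 58 at every step), the values ψ(0), ψ(1), …, ψ(57) are: 0, 1, 10, 37, 42, 33, 22, 49, 14, 35, 40, 27, 46, 5, 26, 3, 24, 41, 2, 47, 52, 15, 38, 7, 54, 45, 50, 19, 28, 29, 30, 39, 8, 13, 4, 51, 20, 43, 6, 11, 56, 17, 34, 55, 32, 53, 12, 31, 18, 23, 44, 9, 36, 25, 16, 21, 48, 57.
Every element of ℤ_{58} appears exactly once in this list, so ψ is a bijection, and in particular surjective.
Since ψ is surjective, we read off the preimage of 41 from the same table: ψ(17) = 41, so ψ⁻¹(41) = 17.

17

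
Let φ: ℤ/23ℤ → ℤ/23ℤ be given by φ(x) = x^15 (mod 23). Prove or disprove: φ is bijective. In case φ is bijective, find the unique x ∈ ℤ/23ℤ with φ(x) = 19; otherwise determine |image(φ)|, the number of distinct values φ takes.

5

Since 23 is prime, the nonzero elements of ℤ/23ℤ form a cyclic group of order 22.
As gcd(15, 22) = 1, raising to the 15th power is a bijection on this group: if x_1^15 ≡ x_2^15 then (x_1x_2^{−1})^15 = 1, and the only element of order dividing gcd(15, 22) = 1 is 1, so x_1 = x_2.
With φ(0) = 0 this makes φ injective on all of ℤ/23ℤ, hence bijective (finite equal-size domain and codomain). In particular φ is bijective.
Since φ is bijective, we find the preimage of 19. The inverse of x ↦ x^15 on (ℤ/23ℤ)^× is x ↦ x^3, because 15·3 = 45 = 2·22 + 1 ≡ 1 (mod 22) and x^{22} = 1 for x ≠ 0 (Fermat). So φ⁻¹(19) = 19^3 mod 23.
Repeated squaring mod 23: 19^1 ≡ 19, 19^2 ≡ 19² = 361 ≡ 16. Since 3 = 2 + 1, 19^3 ≡ 16·19: 16·19 = 304 ≡ 5. So 19^3 ≡ 5 (mod 23).
Hence φ⁻¹(19) = 5.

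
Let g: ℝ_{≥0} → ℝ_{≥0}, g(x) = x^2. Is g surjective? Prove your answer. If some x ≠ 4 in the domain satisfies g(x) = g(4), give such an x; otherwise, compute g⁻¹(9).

For any y ∈ ℝ_{≥0}, x = y^{1/2} ∈ ℝ_{≥0} gives g(x) = y, so g is surjective.
Since x ↦ x^2 is strictly increasing on ℝ_{≥0}, it is injective there, so no x ≠ 4 in the domain has g(x) = g(4). We therefore compute g⁻¹(9) = 9^{1/2} = 3 (indeed 3^2 = 9).

3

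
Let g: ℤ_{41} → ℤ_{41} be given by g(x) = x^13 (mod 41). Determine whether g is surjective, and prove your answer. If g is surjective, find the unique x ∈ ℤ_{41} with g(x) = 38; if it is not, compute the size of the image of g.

3

Since 41 is prime, the nonzero elements of ℤ_{41} form a cyclic group of order 40.
As gcd(13, 40) = 1, raising to the 13th power is a bijection on this group: if s^13 ≡ t^13 then (st^{−1})^13 = 1, and the only element of order dividing gcd(13, 40) = 1 is 1, so s = t.
With g(0) = 0 this makes g injective on all of ℤ_{41}, hence bijective (finite equal-size domain and codomain). In particular g is surjective.
Since g is surjective, we find the preimage of 38. The inverse of x ↦ x^13 on (ℤ_{41})^× is x ↦ x^37, because 13·37 = 481 = 12·40 + 1 ≡ 1 (mod 40) and x^{40} = 1 for x ≠ 0 (Fermat). So g⁻¹(38) = 38^37 mod 41.
Repeated squaring mod 41: 38^1 ≡ 38, 38^2 ≡ 38² = 1444 ≡ 9, 38^4 ≡ 9² = 81 ≡ 40, 38^8 ≡ 40² = 1600 ≡ 1, 38^16 ≡ 1² = 1, 38^32 ≡ 1² = 1. Since 37 = 32 + 4 + 1, 38^37 ≡ 1·40·38: 1·40 = 40, then 40·38 = 1520 ≡ 3. So 38^37 ≡ 3 (mod 41).
Hence g⁻¹(38) = 3.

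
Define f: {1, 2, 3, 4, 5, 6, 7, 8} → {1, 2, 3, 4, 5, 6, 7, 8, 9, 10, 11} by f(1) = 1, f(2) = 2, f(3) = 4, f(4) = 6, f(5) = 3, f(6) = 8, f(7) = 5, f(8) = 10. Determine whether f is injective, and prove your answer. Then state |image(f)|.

8

The values f(1), …, f(8) are 1, 2, 4, 6, 3, 8, 5, 10 — all distinct.
So f(x_1) = f(x_2) only when x_1 = x_2, and f is injective.
The image of f is {1, 2, 3, 4, 5, 6, 8, 10}, which has 8 elements.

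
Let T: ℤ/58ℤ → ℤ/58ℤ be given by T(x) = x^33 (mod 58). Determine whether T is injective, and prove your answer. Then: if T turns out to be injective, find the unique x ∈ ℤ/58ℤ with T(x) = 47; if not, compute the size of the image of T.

55

Computing x^33 mod 58 for each x (by repeated squaring, reducing mod 58 at every step), the values T(0), T(1), …, T(57) are: 0, 1, 32, 11, 38, 51, 4, 45, 56, 5, 8, 43, 12, 35, 48, 39, 52, 17, 44, 21, 24, 31, 42, 25, 36, 49, 18, 55, 28, 29, 30, 3, 40, 9, 22, 33, 16, 27, 34, 37, 14, 41, 6, 19, 10, 23, 46, 15, 50, 53, 2, 13, 54, 7, 20, 47, 26, 57.
Every element of ℤ/58ℤ appears exactly once in this list, so T is a bijection, and in particular injective.
Since T is injective, we read off the preimage of 47 from the same table: T(55) = 47, so T⁻¹(47) = 55.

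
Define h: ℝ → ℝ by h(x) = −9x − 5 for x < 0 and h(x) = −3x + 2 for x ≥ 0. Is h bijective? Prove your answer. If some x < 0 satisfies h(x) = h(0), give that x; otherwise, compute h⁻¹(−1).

Both pieces are strictly decreasing (slopes −9 and −3), so each is injective on its own interval.
The left piece maps (−∞, 0) onto (−5, ∞); the right piece maps [0, ∞) onto (−∞, 2].
These images overlap. In particular h(0) = 2 (right piece), and solving −9x − 5 = 2 on the left piece gives x = −7/9 < 0.
So h(−7/9) = h(0) with −7/9 ≠ 0, and h is not injective, hence not bijective. This x = −7/9 is the requested value below 0.

-7/9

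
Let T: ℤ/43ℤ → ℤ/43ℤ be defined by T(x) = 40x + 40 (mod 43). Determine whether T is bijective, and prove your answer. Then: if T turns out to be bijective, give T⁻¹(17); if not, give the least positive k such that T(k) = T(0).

22

Recall: T is injective when T(x_1) = T(x_2) forces x_1 = x_2.
Suppose T(x_1) = T(x_2) in ℤ/43ℤ. Then 40x_1 + 40 ≡ 40x_2 + 40 (mod 43), therefore 40(x_1 − x_2) ≡ 0 (mod 43).
Since gcd(40, 43) = 1, 40 is invertible modulo 43, hence x_1 − x_2 ≡ 0 (mod 43), i.e. x_1 = x_2.
We now compute 40⁻¹ mod 43 explicitly. Euclid's algorithm: 43 = 1·40 + 3, 40 = 13·3 + 1; back-substituting gives 1 = 14·40 − 13·43, so 40⁻¹ ≡ 14 (mod 43).
For any y ∈ ℤ/43ℤ, x = 14(y − 40) mod 43 satisfies T(x) = 40·14(y − 40) + 40 ≡ y (since 40·14 ≡ 1 mod 43). So every y has a preimage.
So T is bijective.
Since T is bijective, we find T⁻¹(17): we need 40x ≡ 17 − 40 ≡ 20 (mod 43). Using 40⁻¹ = 14: x ≡ 14·20 = 280 = 6·43 + 22, so x = 22.
Check: T(22) = 40·22 + 40 = 920 = 21·43 + 17 ≡ 17 (mod 43).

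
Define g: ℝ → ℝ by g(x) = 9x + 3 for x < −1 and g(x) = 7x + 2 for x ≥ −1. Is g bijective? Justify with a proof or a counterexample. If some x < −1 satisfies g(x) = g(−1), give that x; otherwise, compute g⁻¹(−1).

Both pieces are strictly increasing (slopes 9 and 7), so each is injective on its own interval.
The left piece maps (−∞, −1) onto (−∞, −6); the right piece maps [−1, ∞) onto [−5, ∞).
The images leave a gap (−6 has no preimage), so g is not surjective, hence not bijective.
Because the two images are disjoint, no x < −1 has g(x) = g(−1), so we compute g⁻¹(−1): −1 lies in [−5, ∞), so solve 7x + 2 = −1: x = (−1 − 2)/7 = −3/7.

-3/7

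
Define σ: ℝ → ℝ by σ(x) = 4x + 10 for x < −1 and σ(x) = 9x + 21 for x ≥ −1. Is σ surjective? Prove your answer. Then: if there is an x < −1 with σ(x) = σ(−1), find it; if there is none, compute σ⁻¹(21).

Both pieces are strictly increasing (slopes 4 and 9), so each is injective on its own interval.
The left piece maps (−∞, −1) onto (−∞, 6); the right piece maps [−1, ∞) onto [12, ∞).
The union (−∞, 6) ∪ [12, ∞) omits the interval between 6 and 12; in particular 6 has no preimage. So σ is not surjective.
Because the two images are disjoint, no x < −1 has σ(x) = σ(−1), so we compute σ⁻¹(21): 21 lies in [12, ∞), so solve 9x + 21 = 21: x = (21 − 21)/9 = 0.

0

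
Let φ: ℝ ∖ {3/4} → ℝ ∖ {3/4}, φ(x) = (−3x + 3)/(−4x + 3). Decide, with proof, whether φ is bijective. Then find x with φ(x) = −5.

18/23

Suppose φ(u) = φ(v). Cross-multiplying: (−3u + 3)(−4v + 3) = (−3v + 3)(−4u + 3).
Expanding both sides and cancelling the symmetric terms leaves 3·(u − v) = 0. Since 3 ≠ 0, u = v. So φ is injective.
For any y ≠ 3/4, solving y(−4x + 3) = −3x + 3 for x gives a well-defined x ≠ 3/4. So φ is surjective.
Therefore φ is bijective.
Solving φ(x) = −5: cross-multiplying gives −3x + 3 = −5(−4x + 3), which rearranges to −23x = −18, so x = 18/23.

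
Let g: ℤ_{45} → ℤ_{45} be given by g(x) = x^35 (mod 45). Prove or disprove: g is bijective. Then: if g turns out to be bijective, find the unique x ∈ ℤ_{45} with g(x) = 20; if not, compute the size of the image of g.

35

g(0) = 0^35 = 0.
g(15): Repeated squaring mod 45: 15^1 ≡ 15, 15^2 ≡ 15² = 225 ≡ 0, 15^4 ≡ 0² = 0, 15^8 ≡ 0² = 0, 15^16 ≡ 0² = 0, 15^32 ≡ 0² = 0. Since 35 = 32 + 2 + 1, 15^35 ≡ 0·0·15: 0·0 = 0, then 0·15 = 0. So 15^35 ≡ 0 (mod 45).
So g(0) = g(15) = 0 while 0 ≠ 15, thus g is not injective, hence not bijective.
Since g is not bijective, we determine |image(g)|. Computing x^35 mod 45 for each x (by repeated squaring, reducing mod 45 at every step), the values g(0), g(1), …, g(44) are: 0, 1, 23, 27, 34, 20, 36, 13, 17, 9, 10, 41, 18, 7, 29, 0, 31, 8, 27, 19, 5, 36, 43, 2, 9, 40, 26, 18, 37, 14, 0, 16, 38, 27, 4, 35, 36, 28, 32, 9, 25, 11, 18, 22, 44.
The distinct values are {0, 1, 2, 4, 5, 7, 8, 9, 10, 11, 13, 14, 16, 17, 18, 19, 20, 22, 23, 25, 26, 27, 28, 29, 31, 32, 34, 35, 36, 37, 38, 40, 41, 43, 44}; there are 35 of them.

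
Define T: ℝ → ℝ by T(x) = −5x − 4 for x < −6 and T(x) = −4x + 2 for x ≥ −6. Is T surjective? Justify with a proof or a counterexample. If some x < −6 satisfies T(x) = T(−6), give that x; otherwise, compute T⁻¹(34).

Both pieces are strictly decreasing (slopes −5 and −4), so each is injective on its own interval.
The left piece maps (−∞, −6) onto (26, ∞); the right piece maps [−6, ∞) onto (−∞, 26].
These images together cover ℝ, so T is surjective.
Because the two images are disjoint, no x < −6 has T(x) = T(−6), so we compute T⁻¹(34): 34 lies in (26, ∞), so solve −5x − 4 = 34: x = (34 + 4)/(−5) = −38/5.

-38/5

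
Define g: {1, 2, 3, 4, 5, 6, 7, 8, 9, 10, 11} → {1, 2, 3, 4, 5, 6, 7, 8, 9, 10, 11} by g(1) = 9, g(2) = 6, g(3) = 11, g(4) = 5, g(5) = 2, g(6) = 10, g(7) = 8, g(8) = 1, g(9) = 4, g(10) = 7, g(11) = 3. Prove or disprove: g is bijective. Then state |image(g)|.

The values 9, 6, 11, 5, 2, 10, 8, 1, 4, 7, 3 are a permutation of {1, 2, 3, 4, 5, 6, 7, 8, 9, 10, 11}: each element appears exactly once.
So g is injective and surjective, hence bijective.
The image of g is {1, 2, 3, 4, 5, 6, 7, 8, 9, 10, 11}, which has 11 elements.

11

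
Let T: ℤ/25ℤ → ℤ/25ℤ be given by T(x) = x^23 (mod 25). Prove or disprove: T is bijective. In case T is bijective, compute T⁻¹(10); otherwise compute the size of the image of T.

T(0) = 0^23 = 0.
T(5): Repeated squaring mod 25: 5^1 ≡ 5, 5^2 ≡ 5² = 25 ≡ 0, 5^4 ≡ 0² = 0, 5^8 ≡ 0² = 0, 5^16 ≡ 0² = 0. Since 23 = 16 + 4 + 2 + 1, 5^23 ≡ 0·0·0·5: 0·0 = 0, then 0·0 = 0, then 0·5 = 0. So 5^23 ≡ 0 (mod 25).
So T(0) = T(5) = 0 while 0 ≠ 5, thus T is not injective, hence not bijective.
Since T is not bijective, we determine |image(T)|. Computing x^23 mod 25 for each x (by repeated squaring, reducing mod 25 at every step), the values T(0), T(1), …, T(24) are: 0, 1, 8, 2, 14, 0, 16, 18, 12, 4, 0, 6, 3, 22, 19, 0, 21, 13, 7, 9, 0, 11, 23, 17, 24.
The distinct values are {0, 1, 2, 3, 4, 6, 7, 8, 9, 11, 12, 13, 14, 16, 17, 18, 19, 21, 22, 23, 24}; there are 21 of them.

21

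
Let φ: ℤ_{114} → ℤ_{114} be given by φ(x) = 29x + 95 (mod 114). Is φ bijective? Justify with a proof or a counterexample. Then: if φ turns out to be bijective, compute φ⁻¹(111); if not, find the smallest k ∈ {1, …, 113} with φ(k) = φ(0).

By definition, injectivity means: for all x_1, x_2 in the domain, φ(x_1) = φ(x_2) implies x_1 = x_2.
Suppose φ(x_1) = φ(x_2) in ℤ_{114}. Then 29x_1 + 95 ≡ 29x_2 + 95 (mod 114), hence 29(x_1 − x_2) ≡ 0 (mod 114).
Since gcd(29, 114) = 1, 29 is invertible modulo 114, so x_1 − x_2 ≡ 0 (mod 114), i.e. x_1 = x_2.
We now compute 29⁻¹ mod 114 explicitly. Euclid's algorithm: 114 = 3·29 + 27, 29 = 1·27 + 2, 27 = 13·2 + 1; back-substituting gives 1 = 59·29 − 15·114, so 29⁻¹ ≡ 59 (mod 114).
Then y ↦ 59(y − 95) is a two-sided inverse to φ, so every y ∈ ℤ_{114} has a preimage.
So φ is bijective.
Since φ is bijective, we compute φ⁻¹(111): solve 29x + 95 ≡ 111 (mod 114), i.e. 29x ≡ 16 (mod 114).
Multiplying by 29⁻¹ = 59 gives x ≡ 59·16 = 944 = 8·114 + 32 ≡ 32 (mod 114).
Check: φ(32) = 29·32 + 95 = 1023 = 8·114 + 111 ≡ 111 (mod 114).

32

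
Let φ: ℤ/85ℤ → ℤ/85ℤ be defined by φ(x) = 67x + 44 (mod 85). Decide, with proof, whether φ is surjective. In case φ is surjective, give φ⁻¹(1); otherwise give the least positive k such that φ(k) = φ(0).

Since gcd(67, 85) = 1, 67 is invertible modulo 85. Euclid's algorithm: 85 = 1·67 + 18, 67 = 3·18 + 13, 18 = 1·13 + 5, 13 = 2·5 + 3, 5 = 1·3 + 2, 3 = 1·2 + 1; back-substituting gives 1 = 33·67 − 26·85, so 67⁻¹ ≡ 33 (mod 85).
For any y ∈ ℤ/85ℤ, x = 33(y − 44) mod 85 satisfies φ(x) = 67·33(y − 44) + 44 ≡ y (since 67·33 ≡ 1 mod 85). So every y has a preimage.
So φ is surjective.
Since φ is surjective, we compute φ⁻¹(1): solve 67x + 44 ≡ 1 (mod 85), i.e. 67x ≡ 42 (mod 85).
Multiplying by 67⁻¹ = 33 gives x ≡ 33·42 = 1386 = 16·85 + 26 ≡ 26 (mod 85).
Check: φ(26) = 67·26 + 44 = 1786 = 21·85 + 1 ≡ 1 (mod 85).

26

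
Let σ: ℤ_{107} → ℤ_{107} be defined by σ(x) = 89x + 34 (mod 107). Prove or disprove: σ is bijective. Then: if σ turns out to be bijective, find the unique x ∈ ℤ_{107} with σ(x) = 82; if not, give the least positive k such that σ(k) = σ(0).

Suppose σ(x_1) = σ(x_2) in ℤ_{107}. Then 89x_1 + 34 ≡ 89x_2 + 34 (mod 107), thus 89(x_1 − x_2) ≡ 0 (mod 107).
Since gcd(89, 107) = 1, 89 is invertible modulo 107, therefore x_1 − x_2 ≡ 0 (mod 107), i.e. x_1 = x_2.
We now compute 89⁻¹ mod 107 explicitly. Euclid's algorithm: 107 = 1·89 + 18, 89 = 4·18 + 17, 18 = 1·17 + 1; back-substituting gives 1 = 101·89 − 84·107, so 89⁻¹ ≡ 101 (mod 107).
Then y ↦ 101(y − 34) is a two-sided inverse to σ, so every y ∈ ℤ_{107} has a preimage.
Thus σ is bijective.
Since σ is bijective, we find σ⁻¹(82): we need 89x ≡ 82 − 34 ≡ 48 (mod 107). Using 89⁻¹ = 101: x ≡ 101·48 = 4848 = 45·107 + 33, so x = 33.
Check: σ(33) = 89·33 + 34 = 2971 = 27·107 + 82 ≡ 82 (mod 107).

33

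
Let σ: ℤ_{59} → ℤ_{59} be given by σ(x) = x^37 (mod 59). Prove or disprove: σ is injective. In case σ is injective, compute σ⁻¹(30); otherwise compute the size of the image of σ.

Since 59 is prime, the nonzero elements of ℤ_{59} form a cyclic group of order 58.
As gcd(37, 58) = 1, raising to the 37th power is a bijection on this group: if a^37 ≡ b^37 then (ab^{−1})^37 = 1, and the only element of order dividing gcd(37, 58) = 1 is 1, so a = b.
With σ(0) = 0 this makes σ injective on all of ℤ_{59}, hence bijective (finite equal-size domain and codomain). In particular σ is injective.
Since σ is injective, we find the preimage of 30. The inverse of x ↦ x^37 on (ℤ_{59})^× is x ↦ x^11, because 37·11 = 407 = 7·58 + 1 ≡ 1 (mod 58) and x^{58} = 1 for x ≠ 0 (Fermat). So σ⁻¹(30) = 30^11 mod 59.
Repeated squaring mod 59: 30^1 ≡ 30, 30^2 ≡ 30² = 900 ≡ 15, 30^4 ≡ 15² = 225 ≡ 48, 30^8 ≡ 48² = 2304 ≡ 3. Since 11 = 8 + 2 + 1, 30^11 ≡ 3·15·30: 3·15 = 45, then 45·30 = 1350 ≡ 52. So 30^11 ≡ 52 (mod 59).
Hence σ⁻¹(30) = 52.

52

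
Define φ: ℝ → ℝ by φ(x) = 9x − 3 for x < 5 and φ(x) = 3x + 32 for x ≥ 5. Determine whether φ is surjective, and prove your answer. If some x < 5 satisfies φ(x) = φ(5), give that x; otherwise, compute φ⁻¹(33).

Both pieces are strictly increasing (slopes 9 and 3), so each is injective on its own interval.
The left piece maps (−∞, 5) onto (−∞, 42); the right piece maps [5, ∞) onto [47, ∞).
The union (−∞, 42) ∪ [47, ∞) omits the interval between 42 and 47; in particular 42 has no preimage. So φ is not surjective.
Because the two images are disjoint, no x < 5 has φ(x) = φ(5), so we compute φ⁻¹(33): 33 lies in (−∞, 42), so solve 9x − 3 = 33: x = (33 + 3)/9 = 4.

4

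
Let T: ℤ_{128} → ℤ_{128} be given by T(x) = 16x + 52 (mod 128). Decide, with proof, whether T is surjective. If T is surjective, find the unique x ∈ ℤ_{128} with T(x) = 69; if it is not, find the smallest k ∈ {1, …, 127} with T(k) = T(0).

8

Since gcd(16, 128) = 16, we have 16x ≡ 0 (mod 16) for all x, so T(x) ≡ 4 (mod 16).
But 0 ≢ 4 (mod 16), so 0 ∈ ℤ_{128} has no preimage. Therefore T is not surjective.
Since T is not surjective, we find the least positive k with T(k) = T(0): this means 16k ≡ 0 (mod 128), i.e. 128 ∣ 16k. Since gcd(16, 128) = 16, dividing through by 16 this holds exactly when 8 ∣ k.
The smallest positive such k is 8.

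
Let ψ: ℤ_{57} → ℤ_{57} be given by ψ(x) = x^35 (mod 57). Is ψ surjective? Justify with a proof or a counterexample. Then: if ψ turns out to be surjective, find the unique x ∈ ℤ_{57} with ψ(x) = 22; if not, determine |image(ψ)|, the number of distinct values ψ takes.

13

Computing x^35 mod 57 for each x (by repeated squaring, reducing mod 57 at every step), the values ψ(0), ψ(1), …, ψ(56) are: 0, 1, 29, 51, 43, 23, 54, 49, 50, 36, 40, 26, 27, 22, 53, 33, 25, 47, 18, 19, 20, 48, 13, 5, 42, 16, 11, 12, 55, 2, 45, 46, 41, 15, 52, 44, 9, 37, 38, 39, 10, 32, 24, 4, 35, 30, 31, 17, 21, 7, 8, 3, 34, 14, 6, 28, 56.
Every element of ℤ_{57} appears exactly once in this list, so ψ is a bijection, and in particular surjective.
Since ψ is surjective, we read off the preimage of 22 from the same table: ψ(13) = 22, so ψ⁻¹(22) = 13.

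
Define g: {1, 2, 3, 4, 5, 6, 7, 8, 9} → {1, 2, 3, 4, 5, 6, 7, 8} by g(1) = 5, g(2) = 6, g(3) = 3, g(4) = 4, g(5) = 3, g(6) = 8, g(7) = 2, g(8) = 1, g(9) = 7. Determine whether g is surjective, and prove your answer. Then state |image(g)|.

Every element of the codomain has a preimage: 1 = g(8), 2 = g(7), 3 = g(3), 4 = g(4), 5 = g(1), 6 = g(2), 7 = g(9), 8 = g(6).
Hence g is surjective.
The image of g is {1, 2, 3, 4, 5, 6, 7, 8}, which has 8 elements.

8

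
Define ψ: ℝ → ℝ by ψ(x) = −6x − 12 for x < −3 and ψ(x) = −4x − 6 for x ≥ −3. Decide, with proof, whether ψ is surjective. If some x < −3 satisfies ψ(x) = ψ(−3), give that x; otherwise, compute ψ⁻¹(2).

Both pieces are strictly decreasing (slopes −6 and −4), so each is injective on its own interval.
The left piece maps (−∞, −3) onto (6, ∞); the right piece maps [−3, ∞) onto (−∞, 6].
These images together cover ℝ, so ψ is surjective.
Because the two images are disjoint, no x < −3 has ψ(x) = ψ(−3), so we compute ψ⁻¹(2): 2 lies in (−∞, 6], so solve −4x − 6 = 2: x = (2 + 6)/(−4) = −2.

-2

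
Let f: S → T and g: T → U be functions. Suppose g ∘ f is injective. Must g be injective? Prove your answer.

No. Take S = {1, 2}, T = {1, 2, 3}, U = {1, 2, 3}, f(a) = a for each a ∈ S, and g(b) = 2 if b ∈ {2, 3} else g(b) = b.
Then g ∘ f = f is injective (S ⊂ T and f is the inclusion), but g(2) = g(3) = 2 with 2 ≠ 3, so g is not injective.

not injective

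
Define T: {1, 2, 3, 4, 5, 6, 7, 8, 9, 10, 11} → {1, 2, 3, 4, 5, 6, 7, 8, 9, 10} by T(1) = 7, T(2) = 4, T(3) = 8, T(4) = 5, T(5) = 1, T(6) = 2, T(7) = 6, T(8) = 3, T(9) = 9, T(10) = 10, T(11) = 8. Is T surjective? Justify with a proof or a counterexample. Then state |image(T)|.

10

Every element of the codomain has a preimage: 1 = T(5), 2 = T(6), 3 = T(8), 4 = T(2), 5 = T(4), 6 = T(7), 7 = T(1), 8 = T(3), 9 = T(9), 10 = T(10).
Thus T is surjective.
The image of T is {1, 2, 3, 4, 5, 6, 7, 8, 9, 10}, which has 10 elements.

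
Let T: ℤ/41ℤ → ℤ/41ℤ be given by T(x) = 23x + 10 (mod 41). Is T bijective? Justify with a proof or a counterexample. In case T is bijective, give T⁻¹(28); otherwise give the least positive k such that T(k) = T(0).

If T(u) = T(v), then 23u ≡ 23v (mod 41). Because gcd(23, 41) = 1, we may cancel 23 to get u ≡ v (mod 41).
We now compute 23⁻¹ mod 41 explicitly. Euclid's algorithm: 41 = 1·23 + 18, 23 = 1·18 + 5, 18 = 3·5 + 3, 5 = 1·3 + 2, 3 = 1·2 + 1; back-substituting gives 1 = 25·23 − 14·41, so 23⁻¹ ≡ 25 (mod 41).
Then y ↦ 25(y − 10) is a two-sided inverse to T, so every y ∈ ℤ/41ℤ has a preimage.
Therefore T is bijective.
Since T is bijective, we compute T⁻¹(28): solve 23x + 10 ≡ 28 (mod 41), i.e. 23x ≡ 18 (mod 41).
Multiplying by 23⁻¹ = 25 gives x ≡ 25·18 = 450 = 10·41 + 40 ≡ 40 (mod 41).
Check: T(40) = 23·40 + 10 = 930 = 22·41 + 28 ≡ 28 (mod 41).

40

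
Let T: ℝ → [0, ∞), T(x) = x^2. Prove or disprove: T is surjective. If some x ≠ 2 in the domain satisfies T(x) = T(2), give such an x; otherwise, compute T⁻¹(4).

-2

For any y ∈ [0, ∞), x = y^{1/2} ∈ ℝ satisfies x^2 = y, so T is surjective.
For the follow-up, such an x exists: taking x = −2 ∈ ℝ gives T(−2) = 4 = T(2) with −2 ≠ 2.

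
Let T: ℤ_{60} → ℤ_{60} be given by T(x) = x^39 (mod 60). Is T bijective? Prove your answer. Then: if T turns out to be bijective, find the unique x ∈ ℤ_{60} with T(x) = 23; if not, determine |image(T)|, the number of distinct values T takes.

45

T(0) = 0^39 = 0.
T(30): Repeated squaring mod 60: 30^1 ≡ 30, 30^2 ≡ 30² = 900 ≡ 0, 30^4 ≡ 0² = 0, 30^8 ≡ 0² = 0, 30^16 ≡ 0² = 0, 30^32 ≡ 0² = 0. Since 39 = 32 + 4 + 2 + 1, 30^39 ≡ 0·0·0·30: 0·0 = 0, then 0·0 = 0, then 0·30 = 0. So 30^39 ≡ 0 (mod 60).
So T(0) = T(30) = 0 while 0 ≠ 30, so T is not injective, hence not bijective.
Since T is not bijective, we determine |image(T)|. Computing x^39 mod 60 for each x (by repeated squaring, reducing mod 60 at every step), the values T(0), T(1), …, T(59) are: 0, 1, 8, 27, 4, 5, 36, 43, 32, 9, 40, 11, 48, 37, 44, 15, 16, 53, 12, 19, 20, 21, 28, 47, 24, 25, 56, 3, 52, 29, 0, 31, 8, 57, 4, 35, 36, 13, 32, 39, 40, 41, 48, 7, 44, 45, 16, 23, 12, 49, 20, 51, 28, 17, 24, 55, 56, 33, 52, 59.
The distinct values are {0, 1, 3, 4, 5, 7, 8, 9, 11, 12, 13, 15, 16, 17, 19, 20, 21, 23, 24, 25, 27, 28, 29, 31, 32, 33, 35, 36, 37, 39, 40, 41, 43, 44, 45, 47, 48, 49, 51, 52, 53, 55, 56, 57, 59}; there are 45 of them.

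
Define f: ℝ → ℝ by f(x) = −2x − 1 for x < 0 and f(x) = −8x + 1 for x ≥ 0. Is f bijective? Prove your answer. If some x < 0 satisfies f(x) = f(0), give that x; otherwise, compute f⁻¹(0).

-1

Both pieces are strictly decreasing (slopes −2 and −8), so each is injective on its own interval.
The left piece maps (−∞, 0) onto (−1, ∞); the right piece maps [0, ∞) onto (−∞, 1].
These images overlap. In particular f(0) = 1 (right piece), and solving −2x − 1 = 1 on the left piece gives x = −1 < 0.
So f(−1) = f(0) with −1 ≠ 0, and f is not injective, hence not bijective. This x = −1 is the requested value below 0.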